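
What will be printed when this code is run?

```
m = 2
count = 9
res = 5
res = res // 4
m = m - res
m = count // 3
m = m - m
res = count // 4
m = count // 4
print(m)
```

res = 5//4 = 1
m = 2-1 = 1
m = 9//3 = 3
m = 3-3 = 0
res = 9//4 = 2
m = 9//4 = 2

2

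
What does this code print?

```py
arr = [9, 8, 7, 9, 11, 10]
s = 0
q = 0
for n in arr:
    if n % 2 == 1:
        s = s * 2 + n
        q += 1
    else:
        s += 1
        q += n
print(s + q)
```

n=9: odd, s = 0*2+9 = 9; q=1
n=8: not odd, s = 9+1 = 10; q=9
n=7: odd, s = 10*2+7 = 27; q=10
n=9: odd, s = 27*2+9 = 63; q=11
n=11: odd, s = 63*2+11 = 137; q=12
n=10: not odd, s = 137+1 = 138; q=22
s+q = 138+22 = 160

160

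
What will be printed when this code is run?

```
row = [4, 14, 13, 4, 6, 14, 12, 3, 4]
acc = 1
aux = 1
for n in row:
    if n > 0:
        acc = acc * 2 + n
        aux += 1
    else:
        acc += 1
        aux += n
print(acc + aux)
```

n=4: >0, acc = 1*2+4 = 6; aux=2
n=14: >0, acc = 6*2+14 = 26; aux=3
n=13: >0, acc = 26*2+13 = 65; aux=4
n=4: >0, acc = 65*2+4 = 134; aux=5
n=6: >0, acc = 134*2+6 = 274; aux=6
n=14: >0, acc = 274*2+14 = 562; aux=7
n=12: >0, acc = 562*2+12 = 1136; aux=8
n=3: >0, acc = 1136*2+3 = 2275; aux=9
n=4: >0, acc = 2275*2+4 = 4554; aux=10
acc+aux = 4554+10 = 4564

4564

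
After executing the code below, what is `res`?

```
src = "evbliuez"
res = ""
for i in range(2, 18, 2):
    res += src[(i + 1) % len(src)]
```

'luzvluzv'

i=2: add src[3]='l' → 'l'
i=4: add src[5]='u' → 'lu'
i=6: add src[7]='z' → 'luz'
i=8: add src[1]='v' → 'luzv'
i=10: add src[3]='l' → 'luzvl'
i=12: add src[5]='u' → 'luzvlu'
i=14: add src[7]='z' → 'luzvluz'
i=16: add src[1]='v' → 'luzvluzv'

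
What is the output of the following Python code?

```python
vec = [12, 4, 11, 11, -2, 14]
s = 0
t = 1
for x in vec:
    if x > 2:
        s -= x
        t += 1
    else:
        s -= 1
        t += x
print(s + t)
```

x=12: >2, s = 0-12 = -12; t=2
x=4: >2, s = (-12)-4 = -16; t=3
x=11: >2, s = (-16)-11 = -27; t=4
x=11: >2, s = (-27)-11 = -38; t=5
x=-2: not >2, s = (-38)-1 = -39; t=3
x=14: >2, s = (-39)-14 = -53; t=4
s+t = (-53)+4 = -49

-49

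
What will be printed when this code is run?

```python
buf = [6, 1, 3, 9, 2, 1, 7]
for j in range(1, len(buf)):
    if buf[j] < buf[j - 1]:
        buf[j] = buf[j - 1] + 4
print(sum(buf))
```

126

j=1: 1<6, buf[1] = 6+4 = 10 → [6, 10, 3, 9, 2, 1, 7]
j=2: 3<10, buf[2] = 10+4 = 14 → [6, 10, 14, 9, 2, 1, 7]
j=3: 9<14, buf[3] = 14+4 = 18 → [6, 10, 14, 18, 2, 1, 7]
j=4: 2<18, buf[4] = 18+4 = 22 → [6, 10, 14, 18, 22, 1, 7]
j=5: 1<22, buf[5] = 22+4 = 26 → [6, 10, 14, 18, 22, 26, 7]
j=6: 7<26, buf[6] = 26+4 = 30 → [6, 10, 14, 18, 22, 26, 30]
sum = 126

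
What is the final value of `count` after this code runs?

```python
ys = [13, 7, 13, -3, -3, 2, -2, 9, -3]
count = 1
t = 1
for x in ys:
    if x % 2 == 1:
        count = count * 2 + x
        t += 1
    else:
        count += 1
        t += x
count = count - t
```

1371

x=13: odd, count = 1*2+13 = 15; t=2
x=7: odd, count = 15*2+7 = 37; t=3
x=13: odd, count = 37*2+13 = 87; t=4
x=-3: odd, count = 87*2+(-3) = 171; t=5
x=-3: odd, count = 171*2+(-3) = 339; t=6
x=2: not odd, count = 339+1 = 340; t=8
x=-2: not odd, count = 340+1 = 341; t=6
x=9: odd, count = 341*2+9 = 691; t=7
x=-3: odd, count = 691*2+(-3) = 1379; t=8
count-t = 1379-8 = 1371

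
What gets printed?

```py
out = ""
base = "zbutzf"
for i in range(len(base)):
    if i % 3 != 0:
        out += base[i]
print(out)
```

buzf

i=0: skip
i=1: add 'b' → 'b'
i=2: add 'u' → 'bu'
i=3: skip
i=4: add 'z' → 'buz'
i=5: add 'f' → 'buzf'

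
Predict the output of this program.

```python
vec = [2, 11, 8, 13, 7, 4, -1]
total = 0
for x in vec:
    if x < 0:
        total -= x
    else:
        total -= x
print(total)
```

x=2: not <0, total = 0-2 = -2
x=11: not <0, total = (-2)-11 = -13
x=8: not <0, total = (-13)-8 = -21
x=13: not <0, total = (-21)-13 = -34
x=7: not <0, total = (-34)-7 = -41
x=4: not <0, total = (-41)-4 = -45
x=-1: <0, total = (-45)-(-1) = -44

-44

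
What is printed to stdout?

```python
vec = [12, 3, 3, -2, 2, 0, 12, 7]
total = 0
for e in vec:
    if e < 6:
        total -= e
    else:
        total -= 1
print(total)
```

e=12: not <6, total = 0-1 = -1
e=3: <6, total = (-1)-3 = -4
e=3: <6, total = (-4)-3 = -7
e=-2: <6, total = (-7)-(-2) = -5
e=2: <6, total = (-5)-2 = -7
e=0: <6, total = (-7)-0 = -7
e=12: not <6, total = (-7)-1 = -8
e=7: not <6, total = (-8)-1 = -9

-9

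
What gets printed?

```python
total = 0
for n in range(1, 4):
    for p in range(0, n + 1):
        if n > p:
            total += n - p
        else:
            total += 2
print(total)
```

16

n=1,p=0: 1>0, total = 0+1 = 1
n=1,p=1: not 1>1, total = 1+2 = 3
n=2,p=0: 2>0, total = 3+2 = 5
n=2,p=1: 2>1, total = 5+1 = 6
n=2,p=2: not 2>2, total = 6+2 = 8
n=3,p=0: 3>0, total = 8+3 = 11
n=3,p=1: 3>1, total = 11+2 = 13
n=3,p=2: 3>2, total = 13+1 = 14
n=3,p=3: not 3>3, total = 14+2 = 16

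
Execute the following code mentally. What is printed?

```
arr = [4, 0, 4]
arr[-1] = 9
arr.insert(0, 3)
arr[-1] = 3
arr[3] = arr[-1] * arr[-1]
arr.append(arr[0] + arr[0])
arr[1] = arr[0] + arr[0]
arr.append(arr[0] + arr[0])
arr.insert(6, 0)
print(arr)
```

arr[-1] = 9 → [4, 0, 9]
insert 3 at 0 → [3, 4, 0, 9]
arr[-1] = 3 → [3, 4, 0, 3]
arr[3] = arr[-1]*arr[-1] = 3*3 = 9 → [3, 4, 0, 9]
append arr[0]+arr[0] = 3+3 = 6 → [3, 4, 0, 9, 6]
arr[1] = arr[0]+arr[0] = 3+3 = 6 → [3, 6, 0, 9, 6]
append arr[0]+arr[0] = 3+3 = 6 → [3, 6, 0, 9, 6, 6]
insert 0 at 6 → [3, 6, 0, 9, 6, 6, 0]

[3, 6, 0, 9, 6, 6, 0]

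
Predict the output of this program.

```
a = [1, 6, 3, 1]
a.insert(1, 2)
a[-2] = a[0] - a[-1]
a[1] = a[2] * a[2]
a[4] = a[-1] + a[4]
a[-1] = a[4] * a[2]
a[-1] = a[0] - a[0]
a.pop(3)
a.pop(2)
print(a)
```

insert 2 at 1 → [1, 2, 6, 3, 1]
a[-2] = a[0]-a[-1] = 1-1 = 0 → [1, 2, 6, 0, 1]
a[1] = a[2]*a[2] = 6*6 = 36 → [1, 36, 6, 0, 1]
a[4] = a[-1]+a[4] = 1+1 = 2 → [1, 36, 6, 0, 2]
a[-1] = a[4]*a[2] = 2*6 = 12 → [1, 36, 6, 0, 12]
a[-1] = a[0]-a[0] = 1-1 = 0 → [1, 36, 6, 0, 0]
pop(3) removes 0 → [1, 36, 6, 0]
pop(2) removes 6 → [1, 36, 0]

[1, 36, 0]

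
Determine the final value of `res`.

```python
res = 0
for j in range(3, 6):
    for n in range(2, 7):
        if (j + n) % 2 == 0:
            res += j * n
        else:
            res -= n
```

80

j=3,n=2: odd sum, res = 0-2 = -2
j=3,n=3: even sum, res = (-2)+9 = 7
j=3,n=4: odd sum, res = 7-4 = 3
j=3,n=5: even sum, res = 3+15 = 18
j=3,n=6: odd sum, res = 18-6 = 12
j=4,n=2: even sum, res = 12+8 = 20
j=4,n=3: odd sum, res = 20-3 = 17
j=4,n=4: even sum, res = 17+16 = 33
j=4,n=5: odd sum, res = 33-5 = 28
j=4,n=6: even sum, res = 28+24 = 52
j=5,n=2: odd sum, res = 52-2 = 50
j=5,n=3: even sum, res = 50+15 = 65
j=5,n=4: odd sum, res = 65-4 = 61
j=5,n=5: even sum, res = 61+25 = 86
j=5,n=6: odd sum, res = 86-6 = 80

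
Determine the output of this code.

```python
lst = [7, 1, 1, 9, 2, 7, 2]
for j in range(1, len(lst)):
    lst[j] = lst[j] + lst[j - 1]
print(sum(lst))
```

j=1: lst[1] = 1+7 = 8 → [7, 8, 1, 9, 2, 7, 2]
j=2: lst[2] = 1+8 = 9 → [7, 8, 9, 9, 2, 7, 2]
j=3: lst[3] = 9+9 = 18 → [7, 8, 9, 18, 2, 7, 2]
j=4: lst[4] = 2+18 = 20 → [7, 8, 9, 18, 20, 7, 2]
j=5: lst[5] = 7+20 = 27 → [7, 8, 9, 18, 20, 27, 2]
j=6: lst[6] = 2+27 = 29 → [7, 8, 9, 18, 20, 27, 29]
sum = 118

118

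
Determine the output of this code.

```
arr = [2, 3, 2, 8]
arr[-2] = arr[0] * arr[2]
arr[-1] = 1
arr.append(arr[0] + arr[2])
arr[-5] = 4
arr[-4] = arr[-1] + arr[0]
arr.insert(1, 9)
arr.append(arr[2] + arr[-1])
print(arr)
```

arr[-2] = arr[0]*arr[2] = 2*2 = 4 → [2, 3, 4, 8]
arr[-1] = 1 → [2, 3, 4, 1]
append arr[0]+arr[2] = 2+4 = 6 → [2, 3, 4, 1, 6]
arr[-5] = 4 → [4, 3, 4, 1, 6]
arr[-4] = arr[-1]+arr[0] = 6+4 = 10 → [4, 10, 4, 1, 6]
insert 9 at 1 → [4, 9, 10, 4, 1, 6]
append arr[2]+arr[-1] = 10+6 = 16 → [4, 9, 10, 4, 1, 6, 16]

[4, 9, 10, 4, 1, 6, 16]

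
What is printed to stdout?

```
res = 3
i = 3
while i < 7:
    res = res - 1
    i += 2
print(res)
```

i=3: res = 3-1 = 2
i=5: res = 2-1 = 1

1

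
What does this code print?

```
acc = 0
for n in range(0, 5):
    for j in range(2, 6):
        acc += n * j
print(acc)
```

n=0,j=2: acc = 0+0 = 0
n=0,j=3: acc = 0+0 = 0
n=0,j=4: acc = 0+0 = 0
n=0,j=5: acc = 0+0 = 0
n=1,j=2: acc = 0+2 = 2
n=1,j=3: acc = 2+3 = 5
n=1,j=4: acc = 5+4 = 9
n=1,j=5: acc = 9+5 = 14
n=2,j=2: acc = 14+4 = 18
n=2,j=3: acc = 18+6 = 24
n=2,j=4: acc = 24+8 = 32
n=2,j=5: acc = 32+10 = 42
n=3,j=2: acc = 42+6 = 48
n=3,j=3: acc = 48+9 = 57
n=3,j=4: acc = 57+12 = 69
n=3,j=5: acc = 69+15 = 84
n=4,j=2: acc = 84+8 = 92
n=4,j=3: acc = 92+12 = 104
n=4,j=4: acc = 104+16 = 120
n=4,j=5: acc = 120+20 = 140

140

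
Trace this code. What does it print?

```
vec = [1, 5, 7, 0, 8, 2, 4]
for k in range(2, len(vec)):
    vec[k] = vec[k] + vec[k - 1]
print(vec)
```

[1, 5, 12, 12, 20, 22, 26]

k=2: vec[2] = 7+5 = 12 → [1, 5, 12, 0, 8, 2, 4]
k=3: vec[3] = 0+12 = 12 → [1, 5, 12, 12, 8, 2, 4]
k=4: vec[4] = 8+12 = 20 → [1, 5, 12, 12, 20, 2, 4]
k=5: vec[5] = 2+20 = 22 → [1, 5, 12, 12, 20, 22, 4]
k=6: vec[6] = 4+22 = 26 → [1, 5, 12, 12, 20, 22, 26]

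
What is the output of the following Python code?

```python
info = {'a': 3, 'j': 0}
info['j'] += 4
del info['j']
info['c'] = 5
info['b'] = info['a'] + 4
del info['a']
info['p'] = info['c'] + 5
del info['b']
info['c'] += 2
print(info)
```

{'c': 7, 'p': 10}

info['j'] = 0+4 = 4 → {'a': 3, 'j': 4}
del 'j' → {'a': 3}
info['c'] = 5 → {'a': 3, 'c': 5}
info['b'] = info['a']+4 = 7 → {'a': 3, 'c': 5, 'b': 7}
del 'a' → {'c': 5, 'b': 7}
info['p'] = info['c']+5 = 10 → {'c': 5, 'b': 7, 'p': 10}
del 'b' → {'c': 5, 'p': 10}
info['c'] = 5+2 = 7 → {'c': 7, 'p': 10}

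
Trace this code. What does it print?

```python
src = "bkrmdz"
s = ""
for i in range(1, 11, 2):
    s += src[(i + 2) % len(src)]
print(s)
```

i=1: add src[3]='m' → 'm'
i=3: add src[5]='z' → 'mz'
i=5: add src[1]='k' → 'mzk'
i=7: add src[3]='m' → 'mzkm'
i=9: add src[5]='z' → 'mzkmz'

mzkmz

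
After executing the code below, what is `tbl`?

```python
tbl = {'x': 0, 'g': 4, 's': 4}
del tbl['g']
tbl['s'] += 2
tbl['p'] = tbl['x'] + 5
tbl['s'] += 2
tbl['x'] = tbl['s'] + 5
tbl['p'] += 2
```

del 'g' → {'x': 0, 's': 4}
tbl['s'] = 4+2 = 6 → {'x': 0, 's': 6}
tbl['p'] = tbl['x']+5 = 5 → {'x': 0, 's': 6, 'p': 5}
tbl['s'] = 6+2 = 8 → {'x': 0, 's': 8, 'p': 5}
tbl['x'] = tbl['s']+5 = 13 → {'x': 13, 's': 8, 'p': 5}
tbl['p'] = 5+2 = 7 → {'x': 13, 's': 8, 'p': 7}

{'x': 13, 's': 8, 'p': 7}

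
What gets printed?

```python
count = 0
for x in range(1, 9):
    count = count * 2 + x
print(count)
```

502

x=1: count = 0*2+1 = 1
x=2: count = 1*2+2 = 4
x=3: count = 4*2+3 = 11
x=4: count = 11*2+4 = 26
x=5: count = 26*2+5 = 57
x=6: count = 57*2+6 = 120
x=7: count = 120*2+7 = 247
x=8: count = 247*2+8 = 502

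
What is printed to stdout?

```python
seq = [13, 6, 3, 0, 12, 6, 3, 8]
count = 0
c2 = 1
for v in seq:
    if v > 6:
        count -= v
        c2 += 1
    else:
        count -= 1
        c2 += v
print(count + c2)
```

-16

v=13: >6, count = 0-13 = -13; c2=2
v=6: not >6, count = (-13)-1 = -14; c2=8
v=3: not >6, count = (-14)-1 = -15; c2=11
v=0: not >6, count = (-15)-1 = -16; c2=11
v=12: >6, count = (-16)-12 = -28; c2=12
v=6: not >6, count = (-28)-1 = -29; c2=18
v=3: not >6, count = (-29)-1 = -30; c2=21
v=8: >6, count = (-30)-8 = -38; c2=22
count+c2 = (-38)+22 = -16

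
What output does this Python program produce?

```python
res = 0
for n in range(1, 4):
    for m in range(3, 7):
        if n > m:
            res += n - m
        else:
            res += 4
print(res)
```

48

n=1,m=3: not 1>3, res = 0+4 = 4
n=1,m=4: not 1>4, res = 4+4 = 8
n=1,m=5: not 1>5, res = 8+4 = 12
n=1,m=6: not 1>6, res = 12+4 = 16
n=2,m=3: not 2>3, res = 16+4 = 20
n=2,m=4: not 2>4, res = 20+4 = 24
n=2,m=5: not 2>5, res = 24+4 = 28
n=2,m=6: not 2>6, res = 28+4 = 32
n=3,m=3: not 3>3, res = 32+4 = 36
n=3,m=4: not 3>4, res = 36+4 = 40
n=3,m=5: not 3>5, res = 40+4 = 44
n=3,m=6: not 3>6, res = 44+4 = 48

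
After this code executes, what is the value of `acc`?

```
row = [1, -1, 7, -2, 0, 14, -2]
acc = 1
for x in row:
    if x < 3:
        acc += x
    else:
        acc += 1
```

x=1: <3, acc = 1+1 = 2
x=-1: <3, acc = 2+(-1) = 1
x=7: not <3, acc = 1+1 = 2
x=-2: <3, acc = 2+(-2) = 0
x=0: <3, acc = 0+0 = 0
x=14: not <3, acc = 0+1 = 1
x=-2: <3, acc = 1+(-2) = -1

-1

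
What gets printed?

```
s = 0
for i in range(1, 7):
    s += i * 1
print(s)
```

21

i=1: s = 0+1*1 = 1
i=2: s = 1+2*1 = 3
i=3: s = 3+3*1 = 6
i=4: s = 6+4*1 = 10
i=5: s = 10+5*1 = 15
i=6: s = 15+6*1 = 21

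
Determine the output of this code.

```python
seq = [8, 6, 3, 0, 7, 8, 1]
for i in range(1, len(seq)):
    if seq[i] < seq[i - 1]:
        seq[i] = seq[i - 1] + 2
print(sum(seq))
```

i=1: 6<8, seq[1] = 8+2 = 10 → [8, 10, 3, 0, 7, 8, 1]
i=2: 3<10, seq[2] = 10+2 = 12 → [8, 10, 12, 0, 7, 8, 1]
i=3: 0<12, seq[3] = 12+2 = 14 → [8, 10, 12, 14, 7, 8, 1]
i=4: 7<14, seq[4] = 14+2 = 16 → [8, 10, 12, 14, 16, 8, 1]
i=5: 8<16, seq[5] = 16+2 = 18 → [8, 10, 12, 14, 16, 18, 1]
i=6: 1<18, seq[6] = 18+2 = 20 → [8, 10, 12, 14, 16, 18, 20]
sum = 98

98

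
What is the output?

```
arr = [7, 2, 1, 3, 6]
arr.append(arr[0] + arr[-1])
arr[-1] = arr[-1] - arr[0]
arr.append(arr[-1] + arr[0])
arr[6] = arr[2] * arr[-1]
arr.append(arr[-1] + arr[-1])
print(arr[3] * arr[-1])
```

78

append arr[0]+arr[-1] = 7+6 = 13 → [7, 2, 1, 3, 6, 13]
arr[-1] = arr[-1]-arr[0] = 13-7 = 6 → [7, 2, 1, 3, 6, 6]
append arr[-1]+arr[0] = 6+7 = 13 → [7, 2, 1, 3, 6, 6, 13]
arr[6] = arr[2]*arr[-1] = 1*13 = 13 → [7, 2, 1, 3, 6, 6, 13]
append arr[-1]+arr[-1] = 13+13 = 26 → [7, 2, 1, 3, 6, 6, 13, 26]
arr[3]*arr[-1] = 3*26 = 78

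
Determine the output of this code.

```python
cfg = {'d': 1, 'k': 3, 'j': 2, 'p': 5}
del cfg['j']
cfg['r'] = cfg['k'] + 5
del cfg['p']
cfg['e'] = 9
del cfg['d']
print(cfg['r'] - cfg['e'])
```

-1

del 'j' → {'d': 1, 'k': 3, 'p': 5}
cfg['r'] = cfg['k']+5 = 8 → {'d': 1, 'k': 3, 'p': 5, 'r': 8}
del 'p' → {'d': 1, 'k': 3, 'r': 8}
cfg['e'] = 9 → {'d': 1, 'k': 3, 'r': 8, 'e': 9}
del 'd' → {'k': 3, 'r': 8, 'e': 9}
cfg['r']-cfg['e'] = 8-9 = -1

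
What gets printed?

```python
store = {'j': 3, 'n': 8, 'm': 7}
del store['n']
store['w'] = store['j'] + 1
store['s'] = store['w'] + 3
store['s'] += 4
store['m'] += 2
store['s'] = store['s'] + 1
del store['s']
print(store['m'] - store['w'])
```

5

del 'n' → {'j': 3, 'm': 7}
store['w'] = store['j']+1 = 4 → {'j': 3, 'm': 7, 'w': 4}
store['s'] = store['w']+3 = 7 → {'j': 3, 'm': 7, 'w': 4, 's': 7}
store['s'] = 7+4 = 11 → {'j': 3, 'm': 7, 'w': 4, 's': 11}
store['m'] = 7+2 = 9 → {'j': 3, 'm': 9, 'w': 4, 's': 11}
store['s'] = store['s']+1 = 12 → {'j': 3, 'm': 9, 'w': 4, 's': 12}
del 's' → {'j': 3, 'm': 9, 'w': 4}
store['m']-store['w'] = 9-4 = 5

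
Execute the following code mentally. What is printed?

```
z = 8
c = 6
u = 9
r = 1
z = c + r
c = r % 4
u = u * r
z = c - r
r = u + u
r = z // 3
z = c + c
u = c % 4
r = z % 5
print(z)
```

z = 6+1 = 7
c = 1%4 = 1
u = 9*1 = 9
z = 1-1 = 0
r = 9+9 = 18
r = 0//3 = 0
z = 1+1 = 2
u = 1%4 = 1
r = 2%5 = 2

2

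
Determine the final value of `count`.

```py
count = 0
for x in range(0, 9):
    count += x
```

x=0: count = 0+0 = 0
x=1: count = 0+1 = 1
x=2: count = 1+2 = 3
x=3: count = 3+3 = 6
x=4: count = 6+4 = 10
x=5: count = 10+5 = 15
x=6: count = 15+6 = 21
x=7: count = 21+7 = 28
x=8: count = 28+8 = 36

36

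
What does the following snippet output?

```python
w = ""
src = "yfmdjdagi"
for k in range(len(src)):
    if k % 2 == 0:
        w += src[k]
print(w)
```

k=0: add 'y' → 'y'
k=1: skip
k=2: add 'm' → 'ym'
k=3: skip
k=4: add 'j' → 'ymj'
k=5: skip
k=6: add 'a' → 'ymja'
k=7: skip
k=8: add 'i' → 'ymjai'

ymjai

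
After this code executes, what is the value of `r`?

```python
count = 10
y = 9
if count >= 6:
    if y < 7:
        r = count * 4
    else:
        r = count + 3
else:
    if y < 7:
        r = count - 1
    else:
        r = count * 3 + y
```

count=10, y=9
count >= 6 is True; y < 7 is False
→ r = count + 3 = 13

13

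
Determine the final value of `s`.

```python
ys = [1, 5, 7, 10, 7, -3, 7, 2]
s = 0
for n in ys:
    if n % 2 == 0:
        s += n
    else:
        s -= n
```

-12

n=1: not even, s = 0-1 = -1
n=5: not even, s = (-1)-5 = -6
n=7: not even, s = (-6)-7 = -13
n=10: even, s = (-13)+10 = -3
n=7: not even, s = (-3)-7 = -10
n=-3: not even, s = (-10)-(-3) = -7
n=7: not even, s = (-7)-7 = -14
n=2: even, s = (-14)+2 = -12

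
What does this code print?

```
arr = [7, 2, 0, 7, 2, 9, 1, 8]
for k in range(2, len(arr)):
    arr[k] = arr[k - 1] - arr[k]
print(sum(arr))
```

-59

k=2: arr[2] = 2-0 = 2 → [7, 2, 2, 7, 2, 9, 1, 8]
k=3: arr[3] = 2-7 = -5 → [7, 2, 2, -5, 2, 9, 1, 8]
k=4: arr[4] = (-5)-2 = -7 → [7, 2, 2, -5, -7, 9, 1, 8]
k=5: arr[5] = (-7)-9 = -16 → [7, 2, 2, -5, -7, -16, 1, 8]
k=6: arr[6] = (-16)-1 = -17 → [7, 2, 2, -5, -7, -16, -17, 8]
k=7: arr[7] = (-17)-8 = -25 → [7, 2, 2, -5, -7, -16, -17, -25]
sum = -59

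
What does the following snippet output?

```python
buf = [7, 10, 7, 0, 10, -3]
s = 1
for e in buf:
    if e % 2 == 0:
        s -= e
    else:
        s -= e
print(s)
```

-30

e=7: not even, s = 1-7 = -6
e=10: even, s = (-6)-10 = -16
e=7: not even, s = (-16)-7 = -23
e=0: even, s = (-23)-0 = -23
e=10: even, s = (-23)-10 = -33
e=-3: not even, s = (-33)-(-3) = -30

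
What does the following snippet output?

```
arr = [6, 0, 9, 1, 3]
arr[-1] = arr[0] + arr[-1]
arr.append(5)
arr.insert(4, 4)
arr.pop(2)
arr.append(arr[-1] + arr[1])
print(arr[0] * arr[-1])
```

arr[-1] = arr[0]+arr[-1] = 6+3 = 9 → [6, 0, 9, 1, 9]
append 5 → [6, 0, 9, 1, 9, 5]
insert 4 at 4 → [6, 0, 9, 1, 4, 9, 5]
pop(2) removes 9 → [6, 0, 1, 4, 9, 5]
append arr[-1]+arr[1] = 5+0 = 5 → [6, 0, 1, 4, 9, 5, 5]
arr[0]*arr[-1] = 6*5 = 30

30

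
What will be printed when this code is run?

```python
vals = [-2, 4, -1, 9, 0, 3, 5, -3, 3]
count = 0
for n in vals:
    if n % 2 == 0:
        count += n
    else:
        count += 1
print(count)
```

n=-2: even, count = 0+(-2) = -2
n=4: even, count = (-2)+4 = 2
n=-1: not even, count = 2+1 = 3
n=9: not even, count = 3+1 = 4
n=0: even, count = 4+0 = 4
n=3: not even, count = 4+1 = 5
n=5: not even, count = 5+1 = 6
n=-3: not even, count = 6+1 = 7
n=3: not even, count = 7+1 = 8

8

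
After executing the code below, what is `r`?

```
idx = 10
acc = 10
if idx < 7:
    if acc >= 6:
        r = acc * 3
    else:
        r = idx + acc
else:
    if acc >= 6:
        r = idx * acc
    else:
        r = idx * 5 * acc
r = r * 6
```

600

idx=10, acc=10
idx < 7 is False; acc >= 6 is True
→ r = idx * acc = 100
r = 100*6 = 600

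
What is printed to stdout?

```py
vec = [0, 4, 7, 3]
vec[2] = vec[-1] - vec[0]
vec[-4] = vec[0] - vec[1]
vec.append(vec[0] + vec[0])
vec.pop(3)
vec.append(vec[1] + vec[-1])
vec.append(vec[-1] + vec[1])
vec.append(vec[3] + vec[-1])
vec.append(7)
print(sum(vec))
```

-10

vec[2] = vec[-1]-vec[0] = 3-0 = 3 → [0, 4, 3, 3]
vec[-4] = vec[0]-vec[1] = 0-4 = -4 → [-4, 4, 3, 3]
append vec[0]+vec[0] = (-4)+(-4) = -8 → [-4, 4, 3, 3, -8]
pop(3) removes 3 → [-4, 4, 3, -8]
append vec[1]+vec[-1] = 4+(-8) = -4 → [-4, 4, 3, -8, -4]
append vec[-1]+vec[1] = (-4)+4 = 0 → [-4, 4, 3, -8, -4, 0]
append vec[3]+vec[-1] = (-8)+0 = -8 → [-4, 4, 3, -8, -4, 0, -8]
append 7 → [-4, 4, 3, -8, -4, 0, -8, 7]
sum = -10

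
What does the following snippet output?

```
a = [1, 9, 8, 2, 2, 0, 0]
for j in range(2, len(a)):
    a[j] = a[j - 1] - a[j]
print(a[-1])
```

-3

j=2: a[2] = 9-8 = 1 → [1, 9, 1, 2, 2, 0, 0]
j=3: a[3] = 1-2 = -1 → [1, 9, 1, -1, 2, 0, 0]
j=4: a[4] = (-1)-2 = -3 → [1, 9, 1, -1, -3, 0, 0]
j=5: a[5] = (-3)-0 = -3 → [1, 9, 1, -1, -3, -3, 0]
j=6: a[6] = (-3)-0 = -3 → [1, 9, 1, -1, -3, -3, -3]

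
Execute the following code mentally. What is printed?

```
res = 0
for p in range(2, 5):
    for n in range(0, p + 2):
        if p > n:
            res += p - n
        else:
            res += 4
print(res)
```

p=2,n=0: 2>0, res = 0+2 = 2
p=2,n=1: 2>1, res = 2+1 = 3
p=2,n=2: not 2>2, res = 3+4 = 7
p=2,n=3: not 2>3, res = 7+4 = 11
p=3,n=0: 3>0, res = 11+3 = 14
p=3,n=1: 3>1, res = 14+2 = 16
p=3,n=2: 3>2, res = 16+1 = 17
p=3,n=3: not 3>3, res = 17+4 = 21
p=3,n=4: not 3>4, res = 21+4 = 25
p=4,n=0: 4>0, res = 25+4 = 29
p=4,n=1: 4>1, res = 29+3 = 32
p=4,n=2: 4>2, res = 32+2 = 34
p=4,n=3: 4>3, res = 34+1 = 35
p=4,n=4: not 4>4, res = 35+4 = 39
p=4,n=5: not 4>5, res = 39+4 = 43

43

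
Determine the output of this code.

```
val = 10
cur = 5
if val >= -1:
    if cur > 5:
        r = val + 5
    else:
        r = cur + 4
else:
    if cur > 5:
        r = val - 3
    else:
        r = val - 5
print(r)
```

val=10, cur=5
val >= -1 is True; cur > 5 is False
→ r = cur + 4 = 9

9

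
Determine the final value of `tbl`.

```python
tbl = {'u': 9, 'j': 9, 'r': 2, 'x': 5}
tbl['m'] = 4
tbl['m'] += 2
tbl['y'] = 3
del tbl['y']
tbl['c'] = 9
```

{'u': 9, 'j': 9, 'r': 2, 'x': 5, 'm': 6, 'c': 9}

tbl['m'] = 4 → {'u': 9, 'j': 9, 'r': 2, 'x': 5, 'm': 4}
tbl['m'] = 4+2 = 6 → {'u': 9, 'j': 9, 'r': 2, 'x': 5, 'm': 6}
tbl['y'] = 3 → {'u': 9, 'j': 9, 'r': 2, 'x': 5, 'm': 6, 'y': 3}
del 'y' → {'u': 9, 'j': 9, 'r': 2, 'x': 5, 'm': 6}
tbl['c'] = 9 → {'u': 9, 'j': 9, 'r': 2, 'x': 5, 'm': 6, 'c': 9}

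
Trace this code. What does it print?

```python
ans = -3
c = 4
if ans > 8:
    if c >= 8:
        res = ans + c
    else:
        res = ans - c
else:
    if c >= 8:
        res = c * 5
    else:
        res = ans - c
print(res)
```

-7

ans=-3, c=4
ans > 8 is False; c >= 8 is False
→ res = ans - c = -7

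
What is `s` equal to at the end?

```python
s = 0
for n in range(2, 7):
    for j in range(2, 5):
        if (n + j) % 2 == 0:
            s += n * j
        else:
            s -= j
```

75

n=2,j=2: even sum, s = 0+4 = 4
n=2,j=3: odd sum, s = 4-3 = 1
n=2,j=4: even sum, s = 1+8 = 9
n=3,j=2: odd sum, s = 9-2 = 7
n=3,j=3: even sum, s = 7+9 = 16
n=3,j=4: odd sum, s = 16-4 = 12
n=4,j=2: even sum, s = 12+8 = 20
n=4,j=3: odd sum, s = 20-3 = 17
n=4,j=4: even sum, s = 17+16 = 33
n=5,j=2: odd sum, s = 33-2 = 31
n=5,j=3: even sum, s = 31+15 = 46
n=5,j=4: odd sum, s = 46-4 = 42
n=6,j=2: even sum, s = 42+12 = 54
n=6,j=3: odd sum, s = 54-3 = 51
n=6,j=4: even sum, s = 51+24 = 75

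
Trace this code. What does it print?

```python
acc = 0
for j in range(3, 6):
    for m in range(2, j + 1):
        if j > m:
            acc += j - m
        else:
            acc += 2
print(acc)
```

j=3,m=2: 3>2, acc = 0+1 = 1
j=3,m=3: not 3>3, acc = 1+2 = 3
j=4,m=2: 4>2, acc = 3+2 = 5
j=4,m=3: 4>3, acc = 5+1 = 6
j=4,m=4: not 4>4, acc = 6+2 = 8
j=5,m=2: 5>2, acc = 8+3 = 11
j=5,m=3: 5>3, acc = 11+2 = 13
j=5,m=4: 5>4, acc = 13+1 = 14
j=5,m=5: not 5>5, acc = 14+2 = 16

16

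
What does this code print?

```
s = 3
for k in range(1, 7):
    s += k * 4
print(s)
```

87

k=1: s = 3+1*4 = 7
k=2: s = 7+2*4 = 15
k=3: s = 15+3*4 = 27
k=4: s = 27+4*4 = 43
k=5: s = 43+5*4 = 63
k=6: s = 63+6*4 = 87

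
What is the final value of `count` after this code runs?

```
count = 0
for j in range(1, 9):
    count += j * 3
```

108

j=1: count = 0+1*3 = 3
j=2: count = 3+2*3 = 9
j=3: count = 9+3*3 = 18
j=4: count = 18+4*3 = 30
j=5: count = 30+5*3 = 45
j=6: count = 45+6*3 = 63
j=7: count = 63+7*3 = 84
j=8: count = 84+8*3 = 108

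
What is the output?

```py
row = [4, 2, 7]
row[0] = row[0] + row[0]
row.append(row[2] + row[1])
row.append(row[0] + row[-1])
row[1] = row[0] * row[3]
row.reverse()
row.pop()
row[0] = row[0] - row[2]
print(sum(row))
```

98

row[0] = row[0]+row[0] = 4+4 = 8 → [8, 2, 7]
append row[2]+row[1] = 7+2 = 9 → [8, 2, 7, 9]
append row[0]+row[-1] = 8+9 = 17 → [8, 2, 7, 9, 17]
row[1] = row[0]*row[3] = 8*9 = 72 → [8, 72, 7, 9, 17]
reverse → [17, 9, 7, 72, 8]
pop() removes 8 → [17, 9, 7, 72]
row[0] = row[0]-row[2] = 17-7 = 10 → [10, 9, 7, 72]
sum = 98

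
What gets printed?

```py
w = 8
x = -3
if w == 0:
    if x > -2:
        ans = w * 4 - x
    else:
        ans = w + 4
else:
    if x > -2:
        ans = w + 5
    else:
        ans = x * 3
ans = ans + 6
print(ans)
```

w=8, x=-3
w == 0 is False; x > -2 is False
→ ans = x * 3 = -9
ans = (-9)+6 = -3

-3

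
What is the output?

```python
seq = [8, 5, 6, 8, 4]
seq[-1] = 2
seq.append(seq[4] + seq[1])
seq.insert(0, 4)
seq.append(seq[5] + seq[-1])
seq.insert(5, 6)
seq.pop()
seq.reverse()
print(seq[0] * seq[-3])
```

35

seq[-1] = 2 → [8, 5, 6, 8, 2]
append seq[4]+seq[1] = 2+5 = 7 → [8, 5, 6, 8, 2, 7]
insert 4 at 0 → [4, 8, 5, 6, 8, 2, 7]
append seq[5]+seq[-1] = 2+7 = 9 → [4, 8, 5, 6, 8, 2, 7, 9]
insert 6 at 5 → [4, 8, 5, 6, 8, 6, 2, 7, 9]
pop() removes 9 → [4, 8, 5, 6, 8, 6, 2, 7]
reverse → [7, 2, 6, 8, 6, 5, 8, 4]
seq[0]*seq[-3] = 7*5 = 35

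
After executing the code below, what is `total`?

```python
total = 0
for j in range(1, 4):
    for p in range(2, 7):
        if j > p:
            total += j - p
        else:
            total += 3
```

43

j=1,p=2: not 1>2, total = 0+3 = 3
j=1,p=3: not 1>3, total = 3+3 = 6
j=1,p=4: not 1>4, total = 6+3 = 9
j=1,p=5: not 1>5, total = 9+3 = 12
j=1,p=6: not 1>6, total = 12+3 = 15
j=2,p=2: not 2>2, total = 15+3 = 18
j=2,p=3: not 2>3, total = 18+3 = 21
j=2,p=4: not 2>4, total = 21+3 = 24
j=2,p=5: not 2>5, total = 24+3 = 27
j=2,p=6: not 2>6, total = 27+3 = 30
j=3,p=2: 3>2, total = 30+1 = 31
j=3,p=3: not 3>3, total = 31+3 = 34
j=3,p=4: not 3>4, total = 34+3 = 37
j=3,p=5: not 3>5, total = 37+3 = 40
j=3,p=6: not 3>6, total = 40+3 = 43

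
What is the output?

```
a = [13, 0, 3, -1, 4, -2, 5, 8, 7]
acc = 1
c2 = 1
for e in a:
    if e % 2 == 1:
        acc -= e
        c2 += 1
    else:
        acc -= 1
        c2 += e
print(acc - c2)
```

e=13: odd, acc = 1-13 = -12; c2=2
e=0: not odd, acc = (-12)-1 = -13; c2=2
e=3: odd, acc = (-13)-3 = -16; c2=3
e=-1: odd, acc = (-16)-(-1) = -15; c2=4
e=4: not odd, acc = (-15)-1 = -16; c2=8
e=-2: not odd, acc = (-16)-1 = -17; c2=6
e=5: odd, acc = (-17)-5 = -22; c2=7
e=8: not odd, acc = (-22)-1 = -23; c2=15
e=7: odd, acc = (-23)-7 = -30; c2=16
acc-c2 = (-30)-16 = -46

-46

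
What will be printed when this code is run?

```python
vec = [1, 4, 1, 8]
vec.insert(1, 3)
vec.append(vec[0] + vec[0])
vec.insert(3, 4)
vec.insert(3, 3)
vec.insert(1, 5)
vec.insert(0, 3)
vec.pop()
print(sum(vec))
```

32

insert 3 at 1 → [1, 3, 4, 1, 8]
append vec[0]+vec[0] = 1+1 = 2 → [1, 3, 4, 1, 8, 2]
insert 4 at 3 → [1, 3, 4, 4, 1, 8, 2]
insert 3 at 3 → [1, 3, 4, 3, 4, 1, 8, 2]
insert 5 at 1 → [1, 5, 3, 4, 3, 4, 1, 8, 2]
insert 3 at 0 → [3, 1, 5, 3, 4, 3, 4, 1, 8, 2]
pop() removes 2 → [3, 1, 5, 3, 4, 3, 4, 1, 8]
sum = 32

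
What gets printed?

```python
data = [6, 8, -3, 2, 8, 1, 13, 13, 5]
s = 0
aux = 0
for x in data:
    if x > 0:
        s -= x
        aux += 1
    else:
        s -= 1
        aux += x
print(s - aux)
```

x=6: >0, s = 0-6 = -6; aux=1
x=8: >0, s = (-6)-8 = -14; aux=2
x=-3: not >0, s = (-14)-1 = -15; aux=-1
x=2: >0, s = (-15)-2 = -17; aux=0
x=8: >0, s = (-17)-8 = -25; aux=1
x=1: >0, s = (-25)-1 = -26; aux=2
x=13: >0, s = (-26)-13 = -39; aux=3
x=13: >0, s = (-39)-13 = -52; aux=4
x=5: >0, s = (-52)-5 = -57; aux=5
s-aux = (-57)-5 = -62

-62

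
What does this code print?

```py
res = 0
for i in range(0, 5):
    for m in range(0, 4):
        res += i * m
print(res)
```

60

i=0,m=0: res = 0+0 = 0
i=0,m=1: res = 0+0 = 0
i=0,m=2: res = 0+0 = 0
i=0,m=3: res = 0+0 = 0
i=1,m=0: res = 0+0 = 0
i=1,m=1: res = 0+1 = 1
i=1,m=2: res = 1+2 = 3
i=1,m=3: res = 3+3 = 6
i=2,m=0: res = 6+0 = 6
i=2,m=1: res = 6+2 = 8
i=2,m=2: res = 8+4 = 12
i=2,m=3: res = 12+6 = 18
i=3,m=0: res = 18+0 = 18
i=3,m=1: res = 18+3 = 21
i=3,m=2: res = 21+6 = 27
i=3,m=3: res = 27+9 = 36
i=4,m=0: res = 36+0 = 36
i=4,m=1: res = 36+4 = 40
i=4,m=2: res = 40+8 = 48
i=4,m=3: res = 48+12 = 60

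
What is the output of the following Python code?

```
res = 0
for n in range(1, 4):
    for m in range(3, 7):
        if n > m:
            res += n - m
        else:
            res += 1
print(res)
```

12

n=1,m=3: not 1>3, res = 0+1 = 1
n=1,m=4: not 1>4, res = 1+1 = 2
n=1,m=5: not 1>5, res = 2+1 = 3
n=1,m=6: not 1>6, res = 3+1 = 4
n=2,m=3: not 2>3, res = 4+1 = 5
n=2,m=4: not 2>4, res = 5+1 = 6
n=2,m=5: not 2>5, res = 6+1 = 7
n=2,m=6: not 2>6, res = 7+1 = 8
n=3,m=3: not 3>3, res = 8+1 = 9
n=3,m=4: not 3>4, res = 9+1 = 10
n=3,m=5: not 3>5, res = 10+1 = 11
n=3,m=6: not 3>6, res = 11+1 = 12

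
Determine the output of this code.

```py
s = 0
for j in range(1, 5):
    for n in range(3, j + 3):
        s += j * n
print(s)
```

j=1,n=3: s = 0+3 = 3
j=2,n=3: s = 3+6 = 9
j=2,n=4: s = 9+8 = 17
j=3,n=3: s = 17+9 = 26
j=3,n=4: s = 26+12 = 38
j=3,n=5: s = 38+15 = 53
j=4,n=3: s = 53+12 = 65
j=4,n=4: s = 65+16 = 81
j=4,n=5: s = 81+20 = 101
j=4,n=6: s = 101+24 = 125

125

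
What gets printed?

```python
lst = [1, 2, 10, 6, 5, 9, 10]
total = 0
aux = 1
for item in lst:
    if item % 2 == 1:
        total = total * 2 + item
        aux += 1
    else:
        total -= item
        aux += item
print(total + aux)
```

-27

item=1: odd, total = 0*2+1 = 1; aux=2
item=2: not odd, total = 1-2 = -1; aux=4
item=10: not odd, total = (-1)-10 = -11; aux=14
item=6: not odd, total = (-11)-6 = -17; aux=20
item=5: odd, total = (-17)*2+5 = -29; aux=21
item=9: odd, total = (-29)*2+9 = -49; aux=22
item=10: not odd, total = (-49)-10 = -59; aux=32
total+aux = (-59)+32 = -27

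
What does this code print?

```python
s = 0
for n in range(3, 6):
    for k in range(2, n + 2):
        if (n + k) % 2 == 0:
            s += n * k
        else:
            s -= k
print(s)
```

n=3,k=2: odd sum, s = 0-2 = -2
n=3,k=3: even sum, s = (-2)+9 = 7
n=3,k=4: odd sum, s = 7-4 = 3
n=4,k=2: even sum, s = 3+8 = 11
n=4,k=3: odd sum, s = 11-3 = 8
n=4,k=4: even sum, s = 8+16 = 24
n=4,k=5: odd sum, s = 24-5 = 19
n=5,k=2: odd sum, s = 19-2 = 17
n=5,k=3: even sum, s = 17+15 = 32
n=5,k=4: odd sum, s = 32-4 = 28
n=5,k=5: even sum, s = 28+25 = 53
n=5,k=6: odd sum, s = 53-6 = 47

47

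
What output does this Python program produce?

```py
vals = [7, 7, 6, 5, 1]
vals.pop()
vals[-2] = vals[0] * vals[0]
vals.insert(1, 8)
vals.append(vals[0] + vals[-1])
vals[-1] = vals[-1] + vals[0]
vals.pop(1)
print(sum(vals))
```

87

pop() removes 1 → [7, 7, 6, 5]
vals[-2] = vals[0]*vals[0] = 7*7 = 49 → [7, 7, 49, 5]
insert 8 at 1 → [7, 8, 7, 49, 5]
append vals[0]+vals[-1] = 7+5 = 12 → [7, 8, 7, 49, 5, 12]
vals[-1] = vals[-1]+vals[0] = 12+7 = 19 → [7, 8, 7, 49, 5, 19]
pop(1) removes 8 → [7, 7, 49, 5, 19]
sum = 87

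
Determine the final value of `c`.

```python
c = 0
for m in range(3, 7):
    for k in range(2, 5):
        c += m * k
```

162

m=3,k=2: c = 0+6 = 6
m=3,k=3: c = 6+9 = 15
m=3,k=4: c = 15+12 = 27
m=4,k=2: c = 27+8 = 35
m=4,k=3: c = 35+12 = 47
m=4,k=4: c = 47+16 = 63
m=5,k=2: c = 63+10 = 73
m=5,k=3: c = 73+15 = 88
m=5,k=4: c = 88+20 = 108
m=6,k=2: c = 108+12 = 120
m=6,k=3: c = 120+18 = 138
m=6,k=4: c = 138+24 = 162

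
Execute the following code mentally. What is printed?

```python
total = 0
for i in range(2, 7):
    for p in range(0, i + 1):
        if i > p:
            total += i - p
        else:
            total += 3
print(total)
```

70

i=2,p=0: 2>0, total = 0+2 = 2
i=2,p=1: 2>1, total = 2+1 = 3
i=2,p=2: not 2>2, total = 3+3 = 6
i=3,p=0: 3>0, total = 6+3 = 9
i=3,p=1: 3>1, total = 9+2 = 11
i=3,p=2: 3>2, total = 11+1 = 12
i=3,p=3: not 3>3, total = 12+3 = 15
i=4,p=0: 4>0, total = 15+4 = 19
i=4,p=1: 4>1, total = 19+3 = 22
i=4,p=2: 4>2, total = 22+2 = 24
i=4,p=3: 4>3, total = 24+1 = 25
i=4,p=4: not 4>4, total = 25+3 = 28
i=5,p=0: 5>0, total = 28+5 = 33
i=5,p=1: 5>1, total = 33+4 = 37
i=5,p=2: 5>2, total = 37+3 = 40
i=5,p=3: 5>3, total = 40+2 = 42
i=5,p=4: 5>4, total = 42+1 = 43
i=5,p=5: not 5>5, total = 43+3 = 46
i=6,p=0: 6>0, total = 46+6 = 52
i=6,p=1: 6>1, total = 52+5 = 57
i=6,p=2: 6>2, total = 57+4 = 61
i=6,p=3: 6>3, total = 61+3 = 64
i=6,p=4: 6>4, total = 64+2 = 66
i=6,p=5: 6>5, total = 66+1 = 67
i=6,p=6: not 6>6, total = 67+3 = 70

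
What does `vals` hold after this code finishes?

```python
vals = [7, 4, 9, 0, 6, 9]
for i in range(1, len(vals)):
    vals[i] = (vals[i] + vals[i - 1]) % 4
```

i=1: vals[1] = (4+7)%4 = 3 → [7, 3, 9, 0, 6, 9]
i=2: vals[2] = (9+3)%4 = 0 → [7, 3, 0, 0, 6, 9]
i=3: vals[3] = (0+0)%4 = 0 → [7, 3, 0, 0, 6, 9]
i=4: vals[4] = (6+0)%4 = 2 → [7, 3, 0, 0, 2, 9]
i=5: vals[5] = (9+2)%4 = 3 → [7, 3, 0, 0, 2, 3]

[7, 3, 0, 0, 2, 3]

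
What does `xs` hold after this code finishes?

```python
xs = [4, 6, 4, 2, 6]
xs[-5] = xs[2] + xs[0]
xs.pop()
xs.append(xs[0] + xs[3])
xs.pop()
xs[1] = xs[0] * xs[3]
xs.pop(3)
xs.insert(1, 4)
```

xs[-5] = xs[2]+xs[0] = 4+4 = 8 → [8, 6, 4, 2, 6]
pop() removes 6 → [8, 6, 4, 2]
append xs[0]+xs[3] = 8+2 = 10 → [8, 6, 4, 2, 10]
pop() removes 10 → [8, 6, 4, 2]
xs[1] = xs[0]*xs[3] = 8*2 = 16 → [8, 16, 4, 2]
pop(3) removes 2 → [8, 16, 4]
insert 4 at 1 → [8, 4, 16, 4]

[8, 4, 16, 4]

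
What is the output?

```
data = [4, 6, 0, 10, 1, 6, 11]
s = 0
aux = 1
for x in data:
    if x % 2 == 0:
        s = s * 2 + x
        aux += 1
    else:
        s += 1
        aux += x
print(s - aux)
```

x=4: even, s = 0*2+4 = 4; aux=2
x=6: even, s = 4*2+6 = 14; aux=3
x=0: even, s = 14*2+0 = 28; aux=4
x=10: even, s = 28*2+10 = 66; aux=5
x=1: not even, s = 66+1 = 67; aux=6
x=6: even, s = 67*2+6 = 140; aux=7
x=11: not even, s = 140+1 = 141; aux=18
s-aux = 141-18 = 123

123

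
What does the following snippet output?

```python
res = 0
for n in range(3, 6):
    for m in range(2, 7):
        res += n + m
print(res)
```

n=3,m=2: res = 0+5 = 5
n=3,m=3: res = 5+6 = 11
n=3,m=4: res = 11+7 = 18
n=3,m=5: res = 18+8 = 26
n=3,m=6: res = 26+9 = 35
n=4,m=2: res = 35+6 = 41
n=4,m=3: res = 41+7 = 48
n=4,m=4: res = 48+8 = 56
n=4,m=5: res = 56+9 = 65
n=4,m=6: res = 65+10 = 75
n=5,m=2: res = 75+7 = 82
n=5,m=3: res = 82+8 = 90
n=5,m=4: res = 90+9 = 99
n=5,m=5: res = 99+10 = 109
n=5,m=6: res = 109+11 = 120

120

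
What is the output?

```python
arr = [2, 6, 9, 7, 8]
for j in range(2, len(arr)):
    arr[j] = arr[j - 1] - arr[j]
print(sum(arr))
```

j=2: arr[2] = 6-9 = -3 → [2, 6, -3, 7, 8]
j=3: arr[3] = (-3)-7 = -10 → [2, 6, -3, -10, 8]
j=4: arr[4] = (-10)-8 = -18 → [2, 6, -3, -10, -18]
sum = -23

-23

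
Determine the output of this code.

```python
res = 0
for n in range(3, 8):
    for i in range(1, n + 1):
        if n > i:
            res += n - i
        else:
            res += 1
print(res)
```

n=3,i=1: 3>1, res = 0+2 = 2
n=3,i=2: 3>2, res = 2+1 = 3
n=3,i=3: not 3>3, res = 3+1 = 4
n=4,i=1: 4>1, res = 4+3 = 7
n=4,i=2: 4>2, res = 7+2 = 9
n=4,i=3: 4>3, res = 9+1 = 10
n=4,i=4: not 4>4, res = 10+1 = 11
n=5,i=1: 5>1, res = 11+4 = 15
n=5,i=2: 5>2, res = 15+3 = 18
n=5,i=3: 5>3, res = 18+2 = 20
n=5,i=4: 5>4, res = 20+1 = 21
n=5,i=5: not 5>5, res = 21+1 = 22
n=6,i=1: 6>1, res = 22+5 = 27
n=6,i=2: 6>2, res = 27+4 = 31
n=6,i=3: 6>3, res = 31+3 = 34
n=6,i=4: 6>4, res = 34+2 = 36
n=6,i=5: 6>5, res = 36+1 = 37
n=6,i=6: not 6>6, res = 37+1 = 38
n=7,i=1: 7>1, res = 38+6 = 44
n=7,i=2: 7>2, res = 44+5 = 49
n=7,i=3: 7>3, res = 49+4 = 53
n=7,i=4: 7>4, res = 53+3 = 56
n=7,i=5: 7>5, res = 56+2 = 58
n=7,i=6: 7>6, res = 58+1 = 59
n=7,i=7: not 7>7, res = 59+1 = 60

60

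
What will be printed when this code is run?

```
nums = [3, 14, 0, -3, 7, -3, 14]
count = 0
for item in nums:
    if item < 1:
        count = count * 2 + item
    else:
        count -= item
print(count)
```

-173

item=3: not <1, count = 0-3 = -3
item=14: not <1, count = (-3)-14 = -17
item=0: <1, count = (-17)*2+0 = -34
item=-3: <1, count = (-34)*2+(-3) = -71
item=7: not <1, count = (-71)-7 = -78
item=-3: <1, count = (-78)*2+(-3) = -159
item=14: not <1, count = (-159)-14 = -173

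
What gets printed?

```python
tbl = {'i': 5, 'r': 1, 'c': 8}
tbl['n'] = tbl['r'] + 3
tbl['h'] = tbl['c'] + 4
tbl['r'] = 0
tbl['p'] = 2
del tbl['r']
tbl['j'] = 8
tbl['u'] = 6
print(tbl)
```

{'i': 5, 'c': 8, 'n': 4, 'h': 12, 'p': 2, 'j': 8, 'u': 6}

tbl['n'] = tbl['r']+3 = 4 → {'i': 5, 'r': 1, 'c': 8, 'n': 4}
tbl['h'] = tbl['c']+4 = 12 → {'i': 5, 'r': 1, 'c': 8, 'n': 4, 'h': 12}
tbl['r'] = 0 → {'i': 5, 'r': 0, 'c': 8, 'n': 4, 'h': 12}
tbl['p'] = 2 → {'i': 5, 'r': 0, 'c': 8, 'n': 4, 'h': 12, 'p': 2}
del 'r' → {'i': 5, 'c': 8, 'n': 4, 'h': 12, 'p': 2}
tbl['j'] = 8 → {'i': 5, 'c': 8, 'n': 4, 'h': 12, 'p': 2, 'j': 8}
tbl['u'] = 6 → {'i': 5, 'c': 8, 'n': 4, 'h': 12, 'p': 2, 'j': 8, 'u': 6}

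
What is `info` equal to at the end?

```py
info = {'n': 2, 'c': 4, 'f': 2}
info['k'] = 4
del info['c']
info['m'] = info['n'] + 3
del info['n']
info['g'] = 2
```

{'f': 2, 'k': 4, 'm': 5, 'g': 2}

info['k'] = 4 → {'n': 2, 'c': 4, 'f': 2, 'k': 4}
del 'c' → {'n': 2, 'f': 2, 'k': 4}
info['m'] = info['n']+3 = 5 → {'n': 2, 'f': 2, 'k': 4, 'm': 5}
del 'n' → {'f': 2, 'k': 4, 'm': 5}
info['g'] = 2 → {'f': 2, 'k': 4, 'm': 5, 'g': 2}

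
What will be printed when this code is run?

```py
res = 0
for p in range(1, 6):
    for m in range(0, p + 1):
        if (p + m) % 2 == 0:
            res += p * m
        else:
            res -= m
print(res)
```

73

p=1,m=0: odd sum, res = 0-0 = 0
p=1,m=1: even sum, res = 0+1 = 1
p=2,m=0: even sum, res = 1+0 = 1
p=2,m=1: odd sum, res = 1-1 = 0
p=2,m=2: even sum, res = 0+4 = 4
p=3,m=0: odd sum, res = 4-0 = 4
p=3,m=1: even sum, res = 4+3 = 7
p=3,m=2: odd sum, res = 7-2 = 5
p=3,m=3: even sum, res = 5+9 = 14
p=4,m=0: even sum, res = 14+0 = 14
p=4,m=1: odd sum, res = 14-1 = 13
p=4,m=2: even sum, res = 13+8 = 21
p=4,m=3: odd sum, res = 21-3 = 18
p=4,m=4: even sum, res = 18+16 = 34
p=5,m=0: odd sum, res = 34-0 = 34
p=5,m=1: even sum, res = 34+5 = 39
p=5,m=2: odd sum, res = 39-2 = 37
p=5,m=3: even sum, res = 37+15 = 52
p=5,m=4: odd sum, res = 52-4 = 48
p=5,m=5: even sum, res = 48+25 = 73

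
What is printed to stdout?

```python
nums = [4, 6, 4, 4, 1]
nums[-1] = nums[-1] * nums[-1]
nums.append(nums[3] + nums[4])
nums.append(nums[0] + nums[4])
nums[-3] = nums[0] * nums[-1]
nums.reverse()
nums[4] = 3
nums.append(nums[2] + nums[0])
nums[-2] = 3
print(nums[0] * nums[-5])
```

nums[-1] = nums[-1]*nums[-1] = 1*1 = 1 → [4, 6, 4, 4, 1]
append nums[3]+nums[4] = 4+1 = 5 → [4, 6, 4, 4, 1, 5]
append nums[0]+nums[4] = 4+1 = 5 → [4, 6, 4, 4, 1, 5, 5]
nums[-3] = nums[0]*nums[-1] = 4*5 = 20 → [4, 6, 4, 4, 20, 5, 5]
reverse → [5, 5, 20, 4, 4, 6, 4]
nums[4] = 3 → [5, 5, 20, 4, 3, 6, 4]
append nums[2]+nums[0] = 20+5 = 25 → [5, 5, 20, 4, 3, 6, 4, 25]
nums[-2] = 3 → [5, 5, 20, 4, 3, 6, 3, 25]
nums[0]*nums[-5] = 5*4 = 20

20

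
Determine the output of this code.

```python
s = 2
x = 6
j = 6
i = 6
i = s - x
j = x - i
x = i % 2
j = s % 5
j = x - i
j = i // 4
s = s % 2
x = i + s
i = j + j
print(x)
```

i = 2-6 = -4
j = 6-(-4) = 10
x = (-4)%2 = 0
j = 2%5 = 2
j = 0-(-4) = 4
j = (-4)//4 = -1
s = 2%2 = 0
x = (-4)+0 = -4
i = (-1)+(-1) = -2

-4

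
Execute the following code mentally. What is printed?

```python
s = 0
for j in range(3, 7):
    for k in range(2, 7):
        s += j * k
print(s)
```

360

j=3,k=2: s = 0+6 = 6
j=3,k=3: s = 6+9 = 15
j=3,k=4: s = 15+12 = 27
j=3,k=5: s = 27+15 = 42
j=3,k=6: s = 42+18 = 60
j=4,k=2: s = 60+8 = 68
j=4,k=3: s = 68+12 = 80
j=4,k=4: s = 80+16 = 96
j=4,k=5: s = 96+20 = 116
j=4,k=6: s = 116+24 = 140
j=5,k=2: s = 140+10 = 150
j=5,k=3: s = 150+15 = 165
j=5,k=4: s = 165+20 = 185
j=5,k=5: s = 185+25 = 210
j=5,k=6: s = 210+30 = 240
j=6,k=2: s = 240+12 = 252
j=6,k=3: s = 252+18 = 270
j=6,k=4: s = 270+24 = 294
j=6,k=5: s = 294+30 = 324
j=6,k=6: s = 324+36 = 360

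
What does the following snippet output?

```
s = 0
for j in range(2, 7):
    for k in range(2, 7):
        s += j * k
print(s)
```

400

j=2,k=2: s = 0+4 = 4
j=2,k=3: s = 4+6 = 10
j=2,k=4: s = 10+8 = 18
j=2,k=5: s = 18+10 = 28
j=2,k=6: s = 28+12 = 40
j=3,k=2: s = 40+6 = 46
j=3,k=3: s = 46+9 = 55
j=3,k=4: s = 55+12 = 67
j=3,k=5: s = 67+15 = 82
j=3,k=6: s = 82+18 = 100
j=4,k=2: s = 100+8 = 108
j=4,k=3: s = 108+12 = 120
j=4,k=4: s = 120+16 = 136
j=4,k=5: s = 136+20 = 156
j=4,k=6: s = 156+24 = 180
j=5,k=2: s = 180+10 = 190
j=5,k=3: s = 190+15 = 205
j=5,k=4: s = 205+20 = 225
j=5,k=5: s = 225+25 = 250
j=5,k=6: s = 250+30 = 280
j=6,k=2: s = 280+12 = 292
j=6,k=3: s = 292+18 = 310
j=6,k=4: s = 310+24 = 334
j=6,k=5: s = 334+30 = 364
j=6,k=6: s = 364+36 = 400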